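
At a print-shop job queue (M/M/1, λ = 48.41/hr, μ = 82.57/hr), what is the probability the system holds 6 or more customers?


ρ = 48.41/82.57 = 0.5863
P(N ≥ n) = ρ^n = 0.5863^6 = 0.040614

Final: 0.040614


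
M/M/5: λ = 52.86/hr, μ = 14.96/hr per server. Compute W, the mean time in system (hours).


a = 3.5334; ρ = 0.7067; P₀ = 0.024831
Lq = P₀·a^c·ρ/(c!(1−ρ)²) = 0.93617
Wq = Lq/λ = 0.93617/52.86 = 0.01771 hr
W = Wq + 1/μ = 0.01771 + 0.06684 = 0.08456 hr

Final: 0.08456 hr


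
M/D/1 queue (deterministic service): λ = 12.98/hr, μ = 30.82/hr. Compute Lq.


ρ = 12.98/30.82 = 0.4212
M/D/1: Lq = ρ²/(2(1−ρ)) = 0.1774/(2·0.5788) = 0.15321

Final: 0.15321


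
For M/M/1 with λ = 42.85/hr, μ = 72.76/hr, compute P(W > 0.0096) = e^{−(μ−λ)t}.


W ~ Exponential(μ−λ) for M/M/1.
μ − λ = 72.76 − 42.85 = 29.9100
P(W > t) = e^{−(μ−λ)t} = e^{−0.2871} = 0.750410

Final: 0.750410


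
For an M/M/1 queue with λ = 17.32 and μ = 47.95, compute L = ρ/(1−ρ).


ρ = λ/μ = 17.32/47.95 = 0.3612
L = ρ/(1−ρ) = 0.3612/(1 − 0.3612) = 0.3612/0.6388 = 0.5655

Final: 0.5655


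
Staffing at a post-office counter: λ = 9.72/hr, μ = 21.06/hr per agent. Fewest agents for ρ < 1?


Stability requires cμ > λ ⇔ c > λ/μ.
λ/μ = 9.72/21.06 = 0.4615
Minimum integer c = ⌊0.4615⌋ + 1 = 1
Check: 1·21.06 = 21.06 > 9.72, while 0·21.06 = 0.00 ≤ 9.72

Final: 1 servers


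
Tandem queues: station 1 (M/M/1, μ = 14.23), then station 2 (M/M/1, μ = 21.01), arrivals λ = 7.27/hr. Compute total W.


Each node sees arrival rate λ = 7.27/hr (tandem ⇒ throughput preserved).
W₁ = 1/(μ₁−λ) = 1/(14.23−7.27) = 0.14368 hr
W₂ = 1/(μ₂−λ) = 1/(21.01−7.27) = 0.07278 hr
W_total = W₁ + W₂ = 0.14368 + 0.07278 = 0.21646 hr

Final: 0.21646 hr


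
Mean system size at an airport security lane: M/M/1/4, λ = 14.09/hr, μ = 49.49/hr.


ρ = 14.09/49.49 = 0.2847
L = ρ[1 − (K+1)ρ^K + Kρ^(K+1)] / [(1−ρ)(1−ρ^(K+1))]
Numerator: 0.2847·(1 − 5·0.006570 + 4·0.001871) = 0.277481
Denominator: (0.7153)·(0.998129) = 0.713958
L = 0.277481/0.713958 = 0.3887

Final: 0.3887


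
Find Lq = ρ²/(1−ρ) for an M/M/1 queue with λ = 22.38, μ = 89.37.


ρ = 22.38/89.37 = 0.2504
Lq = ρ²/(1−ρ) = 0.06271/0.7496 = 0.08366

Final: 0.08366


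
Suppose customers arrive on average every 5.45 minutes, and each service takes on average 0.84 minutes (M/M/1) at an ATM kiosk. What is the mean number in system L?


λ = 60/5.45 = 11.0092 /hr
μ = 60/0.84 = 71.4286 /hr
ρ = λ/μ = 11.0092/71.4286 = 0.1541
L = ρ/(1−ρ) = 0.1541/0.8459 = 0.1822

Final: 0.1822


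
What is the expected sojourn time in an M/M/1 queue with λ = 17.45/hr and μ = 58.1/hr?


W = 1/(μ−λ) = 1/(58.1 − 17.45) = 1/40.65 = 0.02460 hr

Final: 0.02460 hr


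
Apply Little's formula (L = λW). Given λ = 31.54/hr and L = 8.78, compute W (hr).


W = L/λ = 8.78/31.54 = 0.2784 hr

Final: 0.2784 hr


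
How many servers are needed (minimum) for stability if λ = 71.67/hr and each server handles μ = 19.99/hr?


Stability requires cμ > λ ⇔ c > λ/μ.
λ/μ = 71.67/19.99 = 3.5853
Minimum integer c = ⌊3.5853⌋ + 1 = 4
Check: 4·19.99 = 79.96 > 71.67, while 3·19.99 = 59.97 ≤ 71.67

Final: 4 servers


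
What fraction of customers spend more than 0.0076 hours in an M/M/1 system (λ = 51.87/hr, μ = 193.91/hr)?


W ~ Exponential(μ−λ) for M/M/1.
μ − λ = 193.91 − 51.87 = 142.0400
P(W > t) = e^{−(μ−λ)t} = e^{−1.0795} = 0.339764

Final: 0.339764


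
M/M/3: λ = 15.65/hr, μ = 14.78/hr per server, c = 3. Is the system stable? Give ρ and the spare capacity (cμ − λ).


Total capacity cμ = 3·14.78 = 44.34/hr
ρ = λ/(cμ) = 15.65/44.34 = 0.3530
Stable ⇔ ρ < 1: YES
Spare capacity = cμ − λ = 44.34 − 15.65 = 28.69/hr

Final: ρ = 0.3530; stable; margin = 28.69/hr


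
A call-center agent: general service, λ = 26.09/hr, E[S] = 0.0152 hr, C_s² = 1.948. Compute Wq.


ρ = λ·E[S] = 26.09·0.0152 = 0.3966
E[S²] = E[S]²(1+C_s²) = 0.0152²·(1+1.948) = 0.0006811
Wq = λ·E[S²]/(2(1−ρ)) = 26.09·0.0006811/(2·0.6034) = 0.01472 hr

Final: 0.01472 hr


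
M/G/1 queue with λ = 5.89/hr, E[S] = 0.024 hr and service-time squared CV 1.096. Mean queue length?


ρ = λ·E[S] = 5.89·0.024 = 0.1414
Lq = ρ²(1+C_s²)/(2(1−ρ)) = 0.01998·(1+1.096)/(2·0.8586)
= 0.01998·2.0960/1.7173 = 0.02439

Final: 0.02439


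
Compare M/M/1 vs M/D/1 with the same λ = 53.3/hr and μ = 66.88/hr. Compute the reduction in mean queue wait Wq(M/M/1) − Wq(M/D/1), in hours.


ρ = 53.3/66.88 = 0.7969
Wq(M/M/1) = ρ/(μ−λ) = 0.7969/13.58 = 0.05869 hr
Wq(M/D/1) = ρ/(2(μ−λ)) = 0.02934 hr
Savings = 0.05869 − 0.02934 = 0.02934 hr

Final: 0.02934 hr


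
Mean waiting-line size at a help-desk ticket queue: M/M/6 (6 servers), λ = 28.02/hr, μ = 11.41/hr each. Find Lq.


a = λ/μ = 2.4557; ρ = a/6 = 0.4093
P₀ = 0.085363
Lq = P₀·a^c·ρ / (c!·(1−ρ)²) = 0.085363·219.32842·0.4093/(720·0.34894)
= 0.03050

Final: 0.03050


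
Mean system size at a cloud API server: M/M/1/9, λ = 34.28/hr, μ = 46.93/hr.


ρ = 34.28/46.93 = 0.7304
L = ρ[1 − (K+1)ρ^K + Kρ^(K+1)] / [(1−ρ)(1−ρ^(K+1))]
Numerator: 0.7304·(1 − 10·0.059199 + 9·0.043242) = 0.582306
Denominator: (0.2696)·(0.956758) = 0.257895
L = 0.582306/0.257895 = 2.2579

Final: 2.2579


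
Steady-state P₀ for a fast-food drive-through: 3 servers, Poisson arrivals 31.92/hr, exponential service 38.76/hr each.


a = λ/μ = 31.92/38.76 = 0.8235; ρ = a/c = 0.2745
Σ_{k=0}^{2} a^k/k! (terms k=0..2) = 1.00000 + 0.82353 + 0.33910 = 2.16263
Tail: a^3/(3!(1−ρ)) = 0.55852/(6·0.7255) = 0.12831
P₀ = 1/(2.16263 + 0.12831) = 1/2.29094 = 0.436502

Final: 0.436502


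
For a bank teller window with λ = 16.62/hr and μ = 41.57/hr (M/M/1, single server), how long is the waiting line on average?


ρ = 16.62/41.57 = 0.3998
Lq = ρ²/(1−ρ) = 0.1598/0.6002 = 0.2663

Final: 0.2663


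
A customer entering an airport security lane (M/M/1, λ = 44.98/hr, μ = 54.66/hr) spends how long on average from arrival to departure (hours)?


W = 1/(μ−λ) = 1/(54.66 − 44.98) = 1/9.68 = 0.1033 hr

Final: 0.1033 hr


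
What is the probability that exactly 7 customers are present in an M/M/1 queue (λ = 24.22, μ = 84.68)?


ρ = 24.22/84.68 = 0.2860
P_n = (1−ρ)·ρ^n = (1 − 0.2860)·0.2860^7 = 0.7140·0.0001566 = 0.0001118

Final: 0.0001118


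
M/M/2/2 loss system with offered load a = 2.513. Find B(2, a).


B(c,a) = (a^c/c!) / Σ_{k=0}^{c} a^k/k!
a^2/2! = 3.157584
Σ terms (k=0..2): 1.00000 + 2.51300 + 3.15758 = 6.670584
B = 3.157584/6.670584 = 0.473359

Final: 0.473359


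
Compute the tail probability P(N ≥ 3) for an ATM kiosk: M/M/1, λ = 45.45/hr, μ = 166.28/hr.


ρ = 45.45/166.28 = 0.2733
P(N ≥ n) = ρ^n = 0.2733^3 = 0.020421

Final: 0.020421


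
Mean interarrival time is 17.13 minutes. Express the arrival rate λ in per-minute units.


λ = 1/(interarrival time) in consistent units.
1 minute = 1 min, so λ = 1/17.13 = 0.05838 per minute

Final: 0.05838 /min


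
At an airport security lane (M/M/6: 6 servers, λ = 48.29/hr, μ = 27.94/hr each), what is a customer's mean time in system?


a = 1.7283; ρ = 0.2881; P₀ = 0.177470
Lq = P₀·a^c·ρ/(c!(1−ρ)²) = 0.003734
Wq = Lq/λ = 0.003734/48.29 = 0.00007732 hr
W = Wq + 1/μ = 0.00007732 + 0.03579 = 0.03587 hr

Final: 0.03587 hr


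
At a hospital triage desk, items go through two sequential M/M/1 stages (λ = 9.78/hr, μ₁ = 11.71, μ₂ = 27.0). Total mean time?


Each node sees arrival rate λ = 9.78/hr (tandem ⇒ throughput preserved).
W₁ = 1/(μ₁−λ) = 1/(11.71−9.78) = 0.51813 hr
W₂ = 1/(μ₂−λ) = 1/(27.0−9.78) = 0.05807 hr
W_total = W₁ + W₂ = 0.51813 + 0.05807 = 0.57621 hr

Final: 0.57621 hr


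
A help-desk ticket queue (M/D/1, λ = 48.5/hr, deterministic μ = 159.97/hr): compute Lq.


ρ = 48.5/159.97 = 0.3032
M/D/1: Lq = ρ²/(2(1−ρ)) = 0.09192/(2·0.6968) = 0.06596

Final: 0.06596


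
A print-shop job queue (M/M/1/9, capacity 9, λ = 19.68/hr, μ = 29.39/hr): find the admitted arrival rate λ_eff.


ρ = 0.6696; P_K = (1−ρ)ρ^9/(1−ρ^10) = 0.009107
λ_eff = λ(1 − P_K) = 19.68·(1 − 0.009107) = 19.68·0.990893 = 19.5008 /hr

Final: 19.5008 /hr


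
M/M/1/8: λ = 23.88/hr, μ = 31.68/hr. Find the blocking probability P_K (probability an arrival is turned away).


ρ = λ/μ = 23.88/31.68 = 0.7538
P_K = (1−ρ)ρ^K/(1−ρ^(K+1)) = (0.2462·0.104230)/(1 − 0.078567)
= 0.025663/0.921433 = 0.027851

Final: 0.027851


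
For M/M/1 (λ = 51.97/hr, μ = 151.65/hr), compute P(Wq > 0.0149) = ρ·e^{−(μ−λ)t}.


ρ = 51.97/151.65 = 0.3427
P(Wq > t) = ρ·e^{−(μ−λ)t} = 0.3427·e^{−1.4852}
= 0.3427·0.226450 = 0.077604

Final: 0.077604


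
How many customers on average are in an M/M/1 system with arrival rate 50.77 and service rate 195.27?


ρ = λ/μ = 50.77/195.27 = 0.2600
L = ρ/(1−ρ) = 0.2600/(1 − 0.2600) = 0.2600/0.7400 = 0.3513

Final: 0.3513


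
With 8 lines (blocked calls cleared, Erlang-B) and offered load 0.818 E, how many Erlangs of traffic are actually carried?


B(8,0.818) = 0.000002194 (Erlang-B)
Carried load = a(1 − B) = 0.818·(1 − 0.000002194) = 0.818·0.999998 = 0.8180 E

Final: 0.8180 Erlangs


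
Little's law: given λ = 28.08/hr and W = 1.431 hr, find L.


L = λW = 28.08·1.431 = 40.1825

Final: 40.1825


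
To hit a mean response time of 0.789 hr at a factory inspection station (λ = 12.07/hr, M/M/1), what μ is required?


W = 1/(μ−λ) ⇒ μ − λ = 1/W = 1/0.789 = 1.2674
μ = λ + 1/W = 12.07 + 1.2674 = 13.3374 per hr

Final: 13.3374 /hr


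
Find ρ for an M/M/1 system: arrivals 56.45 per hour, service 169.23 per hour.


ρ = λ/μ = 56.45/169.23 = 0.3336

Final: 0.3336


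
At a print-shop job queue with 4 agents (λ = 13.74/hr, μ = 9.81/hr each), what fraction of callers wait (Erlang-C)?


a = λ/μ = 1.4006; ρ = a/4 = 0.3502
P₀ = 0.244729 (from M/M/c formula)
C(c,a) = [a^c/(c!(1−ρ))]·P₀ = [3.84832/(24·0.6498)]·0.244729
= 0.24675·0.244729 = 0.060386

Final: 0.060386


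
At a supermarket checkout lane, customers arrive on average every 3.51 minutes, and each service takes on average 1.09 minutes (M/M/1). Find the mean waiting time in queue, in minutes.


λ = 60/3.51 = 17.0940 /hr
μ = 60/1.09 = 55.0459 /hr
ρ = λ/μ = 17.0940/55.0459 = 0.3105
Wq = ρ/(μ−λ) = 0.3105/(55.0459−17.0940) = 0.008183 hr
In minutes: 0.008183·60 = 0.4910 min

Final: 0.4910 min


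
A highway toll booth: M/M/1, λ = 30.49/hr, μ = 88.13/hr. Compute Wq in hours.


ρ = 30.49/88.13 = 0.3460
Wq = ρ/(μ−λ) = 0.3460/(88.13 − 30.49) = 0.3460/57.64 = 0.006002 hr

Final: 0.006002 hr


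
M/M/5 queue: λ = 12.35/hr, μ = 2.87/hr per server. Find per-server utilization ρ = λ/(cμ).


ρ = λ/(cμ) = 12.35/(5·2.87) = 12.35/14.35 = 0.8606

Final: 0.8606


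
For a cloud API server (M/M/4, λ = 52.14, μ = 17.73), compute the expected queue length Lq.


a = λ/μ = 2.9408; ρ = a/4 = 0.7352
P₀ = 0.041200
Lq = P₀·a^c·ρ / (c!·(1−ρ)²) = 0.041200·74.79097·0.7352/(24·0.07012)
= 1.34612

Final: 1.34612


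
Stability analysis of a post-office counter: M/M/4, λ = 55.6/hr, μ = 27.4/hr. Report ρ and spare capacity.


Total capacity cμ = 4·27.4 = 109.60/hr
ρ = λ/(cμ) = 55.6/109.60 = 0.5073
Stable ⇔ ρ < 1: YES
Spare capacity = cμ − λ = 109.60 − 55.6 = 54.00/hr

Final: ρ = 0.5073; stable; margin = 54.00/hr


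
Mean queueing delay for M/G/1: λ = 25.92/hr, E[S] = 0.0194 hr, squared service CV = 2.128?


ρ = λ·E[S] = 25.92·0.0194 = 0.5028
E[S²] = E[S]²(1+C_s²) = 0.0194²·(1+2.128) = 0.001177
Wq = λ·E[S²]/(2(1−ρ)) = 25.92·0.001177/(2·0.4972) = 0.03069 hr

Final: 0.03069 hr


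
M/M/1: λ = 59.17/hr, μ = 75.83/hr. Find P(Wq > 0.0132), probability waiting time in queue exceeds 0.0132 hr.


ρ = 59.17/75.83 = 0.7803
P(Wq > t) = ρ·e^{−(μ−λ)t} = 0.7803·e^{−0.2199}
= 0.7803·0.802589 = 0.626259

Final: 0.626259


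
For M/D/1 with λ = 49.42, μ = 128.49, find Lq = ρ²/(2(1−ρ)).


ρ = 49.42/128.49 = 0.3846
M/D/1: Lq = ρ²/(2(1−ρ)) = 0.1479/(2·0.6154) = 0.12020

Final: 0.12020


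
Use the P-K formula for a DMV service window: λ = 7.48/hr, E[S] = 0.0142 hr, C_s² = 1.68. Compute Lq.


ρ = λ·E[S] = 7.48·0.0142 = 0.1062
Lq = ρ²(1+C_s²)/(2(1−ρ)) = 0.01128·(1+1.68)/(2·0.8938)
= 0.01128·2.6800/1.7876 = 0.01691

Final: 0.01691


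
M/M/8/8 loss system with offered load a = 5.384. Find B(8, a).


B(c,a) = (a^c/c!) / Σ_{k=0}^{c} a^k/k!
a^8/8! = 17.511360
Σ terms (k=0..8): 1.00000 + 5.38400 + 14.49373 + 26.01141 + 35.01136 + 37.70023 + 33.82967 + 26.01985 + 17.51136 = 196.961614
B = 17.511360/196.961614 = 0.088907

Final: 0.088907


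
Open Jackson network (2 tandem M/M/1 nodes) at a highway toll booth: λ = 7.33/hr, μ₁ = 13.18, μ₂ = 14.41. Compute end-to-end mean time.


Each node sees arrival rate λ = 7.33/hr (tandem ⇒ throughput preserved).
W₁ = 1/(μ₁−λ) = 1/(13.18−7.33) = 0.17094 hr
W₂ = 1/(μ₂−λ) = 1/(14.41−7.33) = 0.14124 hr
W_total = W₁ + W₂ = 0.17094 + 0.14124 = 0.31218 hr

Final: 0.31218 hr


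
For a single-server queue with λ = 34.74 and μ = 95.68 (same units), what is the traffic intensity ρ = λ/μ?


ρ = λ/μ = 34.74/95.68 = 0.3631

Final: 0.3631


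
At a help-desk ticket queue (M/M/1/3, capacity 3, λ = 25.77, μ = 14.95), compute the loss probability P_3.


ρ = λ/μ = 25.77/14.95 = 1.7237
P_K = (1−ρ)ρ^K/(1−ρ^(K+1)) = (-0.7237·5.121765)/(1 − 8.828622)
= -3.706856/-7.828622 = 0.473501

Final: 0.473501


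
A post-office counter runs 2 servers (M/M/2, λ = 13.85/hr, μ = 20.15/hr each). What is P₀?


a = λ/μ = 13.85/20.15 = 0.6873; ρ = a/c = 0.3437
Σ_{k=0}^{1} a^k/k! (terms k=0..1) = 1.00000 + 0.68734 = 1.68734
Tail: a^2/(2!(1−ρ)) = 0.47244/(2·0.6563) = 0.35991
P₀ = 1/(1.68734 + 0.35991) = 1/2.04726 = 0.488458

Final: 0.488458


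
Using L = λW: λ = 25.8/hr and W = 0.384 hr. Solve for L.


L = λW = 25.8·0.384 = 9.9072

Final: 9.9072


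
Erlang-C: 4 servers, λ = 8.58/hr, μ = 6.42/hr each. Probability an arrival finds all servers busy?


a = λ/μ = 1.3364; ρ = a/4 = 0.3341
P₀ = 0.261305 (from M/M/c formula)
C(c,a) = [a^c/(c!(1−ρ))]·P₀ = [3.19013/(24·0.6659)]·0.261305
= 0.19962·0.261305 = 0.052161

Final: 0.052161


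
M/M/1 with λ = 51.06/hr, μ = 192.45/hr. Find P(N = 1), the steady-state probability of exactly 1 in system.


ρ = 51.06/192.45 = 0.2653
P_n = (1−ρ)·ρ^n = (1 − 0.2653)·0.2653^1 = 0.7347·0.265316 = 0.194923

Final: 0.194923


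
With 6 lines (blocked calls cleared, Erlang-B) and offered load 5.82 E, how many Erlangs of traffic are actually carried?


B(6,5.82) = 0.252179 (Erlang-B)
Carried load = a(1 − B) = 5.82·(1 − 0.252179) = 5.82·0.747821 = 4.3523 E

Final: 4.3523 Erlangs


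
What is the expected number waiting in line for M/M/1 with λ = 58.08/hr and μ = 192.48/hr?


ρ = 58.08/192.48 = 0.3017
Lq = ρ²/(1−ρ) = 0.09105/0.6983 = 0.1304

Final: 0.1304


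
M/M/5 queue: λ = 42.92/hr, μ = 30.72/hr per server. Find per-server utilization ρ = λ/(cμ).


ρ = λ/(cμ) = 42.92/(5·30.72) = 42.92/153.60 = 0.2794

Final: 0.2794


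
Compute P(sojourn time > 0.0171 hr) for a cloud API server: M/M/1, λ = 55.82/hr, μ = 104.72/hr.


W ~ Exponential(μ−λ) for M/M/1.
μ − λ = 104.72 − 55.82 = 48.9000
P(W > t) = e^{−(μ−λ)t} = e^{−0.8362} = 0.433358

Final: 0.433358


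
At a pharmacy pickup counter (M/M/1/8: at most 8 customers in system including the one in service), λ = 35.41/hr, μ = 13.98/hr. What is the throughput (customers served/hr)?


ρ = 2.5329; P_K = (1−ρ)ρ^8/(1−ρ^9) = 0.605337
λ_eff = λ(1 − P_K) = 35.41·(1 − 0.605337) = 35.41·0.394663 = 13.9750 /hr

Final: 13.9750 /hr


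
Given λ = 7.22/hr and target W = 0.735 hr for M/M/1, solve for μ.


W = 1/(μ−λ) ⇒ μ − λ = 1/W = 1/0.735 = 1.3605
μ = λ + 1/W = 7.22 + 1.3605 = 8.5805 per hr

Final: 8.5805 /hr


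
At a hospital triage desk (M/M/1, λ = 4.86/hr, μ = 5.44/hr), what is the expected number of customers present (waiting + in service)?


ρ = λ/μ = 4.86/5.44 = 0.8934
L = ρ/(1−ρ) = 0.8934/(1 − 0.8934) = 0.8934/0.1066 = 8.3793

Final: 8.3793


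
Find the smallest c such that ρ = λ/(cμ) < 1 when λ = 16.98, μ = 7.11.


Stability requires cμ > λ ⇔ c > λ/μ.
λ/μ = 16.98/7.11 = 2.3882
Minimum integer c = ⌊2.3882⌋ + 1 = 3
Check: 3·7.11 = 21.33 > 16.98, while 2·7.11 = 14.22 ≤ 16.98

Final: 3 servers


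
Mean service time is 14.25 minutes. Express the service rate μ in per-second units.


μ = 1/(service time) in consistent units.
1 second = 0.0166667 min, so μ = 0.0166667/14.25 = 0.001170 per second

Final: 0.001170 /sec


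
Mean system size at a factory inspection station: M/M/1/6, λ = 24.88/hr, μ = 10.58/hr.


ρ = 24.88/10.58 = 2.3516
L = ρ[1 − (K+1)ρ^K + Kρ^(K+1)] / [(1−ρ)(1−ρ^(K+1))]
Numerator: 2.3516·(1 − 7·169.117383 + 6·397.697589) = 2829.838625
Denominator: (-1.3516)·(-396.697589) = 536.179161
L = 2829.838625/536.179161 = 5.2778

Final: 5.2778


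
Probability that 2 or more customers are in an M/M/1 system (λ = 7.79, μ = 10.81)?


ρ = 7.79/10.81 = 0.7206
P(N ≥ n) = ρ^n = 0.7206^2 = 0.519306

Final: 0.519306


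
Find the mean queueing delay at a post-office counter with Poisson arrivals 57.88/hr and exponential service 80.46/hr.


ρ = 57.88/80.46 = 0.7194
Wq = ρ/(μ−λ) = 0.7194/(80.46 − 57.88) = 0.7194/22.58 = 0.03186 hr

Final: 0.03186 hr


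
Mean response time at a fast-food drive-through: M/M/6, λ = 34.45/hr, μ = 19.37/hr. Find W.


a = 1.7785; ρ = 0.2964; P₀ = 0.168766
Lq = P₀·a^c·ρ/(c!(1−ρ)²) = 0.004442
Wq = Lq/λ = 0.004442/34.45 = 0.0001289 hr
W = Wq + 1/μ = 0.0001289 + 0.05163 = 0.05176 hr

Final: 0.05176 hr


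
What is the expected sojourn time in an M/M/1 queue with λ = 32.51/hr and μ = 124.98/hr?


W = 1/(μ−λ) = 1/(124.98 − 32.51) = 1/92.47 = 0.01081 hr

Final: 0.01081 hr


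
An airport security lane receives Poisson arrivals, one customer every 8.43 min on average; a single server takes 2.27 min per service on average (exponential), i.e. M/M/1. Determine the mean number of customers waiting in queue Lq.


λ = 60/8.43 = 7.1174 /hr
μ = 60/2.27 = 26.4317 /hr
ρ = λ/μ = 7.1174/26.4317 = 0.2693
Lq = ρ²/(1−ρ) = 0.07251/0.7307 = 0.09923

Final: 0.09923


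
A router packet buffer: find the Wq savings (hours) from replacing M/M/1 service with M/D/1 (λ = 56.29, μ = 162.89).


ρ = 56.29/162.89 = 0.3456
Wq(M/M/1) = ρ/(μ−λ) = 0.3456/106.60 = 0.003242 hr
Wq(M/D/1) = ρ/(2(μ−λ)) = 0.001621 hr
Savings = 0.003242 − 0.001621 = 0.001621 hr

Final: 0.001621 hr


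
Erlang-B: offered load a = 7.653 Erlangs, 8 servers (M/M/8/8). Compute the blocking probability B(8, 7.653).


B(c,a) = (a^c/c!) / Σ_{k=0}^{c} a^k/k!
a^8/8! = 291.832183
Σ terms (k=0..8): 1.00000 + 7.65300 + 29.28420 + 74.70401 + 142.92744 + 218.76474 + 279.03442 + 305.06435 + 291.83218 = 1350.264341
B = 291.832183/1350.264341 = 0.216130

Final: 0.216130


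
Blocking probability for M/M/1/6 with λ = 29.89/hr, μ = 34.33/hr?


ρ = λ/μ = 29.89/34.33 = 0.8707
P_K = (1−ρ)ρ^K/(1−ρ^(K+1)) = (0.1293·0.435625)/(1 − 0.379284)
= 0.056341/0.620716 = 0.090767

Final: 0.090767


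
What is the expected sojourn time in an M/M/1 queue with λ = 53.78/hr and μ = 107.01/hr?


W = 1/(μ−λ) = 1/(107.01 − 53.78) = 1/53.23 = 0.01879 hr

Final: 0.01879 hr


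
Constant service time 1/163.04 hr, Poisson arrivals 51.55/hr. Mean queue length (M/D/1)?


ρ = 51.55/163.04 = 0.3162
M/D/1: Lq = ρ²/(2(1−ρ)) = 0.09997/(2·0.6838) = 0.07310

Final: 0.07310


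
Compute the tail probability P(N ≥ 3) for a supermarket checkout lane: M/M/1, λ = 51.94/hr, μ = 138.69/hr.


ρ = 51.94/138.69 = 0.3745
P(N ≥ n) = ρ^n = 0.3745^3 = 0.052526

Final: 0.052526


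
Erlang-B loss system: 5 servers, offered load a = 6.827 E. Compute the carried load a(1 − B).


B(5,6.827) = 0.414354 (Erlang-B)
Carried load = a(1 − B) = 6.827·(1 − 0.414354) = 6.827·0.585646 = 3.9982 E

Final: 3.9982 Erlangs


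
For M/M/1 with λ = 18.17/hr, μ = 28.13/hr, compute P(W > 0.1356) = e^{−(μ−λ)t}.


W ~ Exponential(μ−λ) for M/M/1.
μ − λ = 28.13 − 18.17 = 9.9600
P(W > t) = e^{−(μ−λ)t} = e^{−1.3506} = 0.259091

Final: 0.259091


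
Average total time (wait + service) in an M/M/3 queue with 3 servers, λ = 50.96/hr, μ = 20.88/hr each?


a = 2.4406; ρ = 0.8135; P₀ = 0.051511
Lq = P₀·a^c·ρ/(c!(1−ρ)²) = 2.92040
Wq = Lq/λ = 2.92040/50.96 = 0.05731 hr
W = Wq + 1/μ = 0.05731 + 0.04789 = 0.10520 hr

Final: 0.10520 hr


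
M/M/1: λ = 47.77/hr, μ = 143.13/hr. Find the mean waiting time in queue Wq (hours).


ρ = 47.77/143.13 = 0.3338
Wq = ρ/(μ−λ) = 0.3338/(143.13 − 47.77) = 0.3338/95.36 = 0.003500 hr

Final: 0.003500 hr


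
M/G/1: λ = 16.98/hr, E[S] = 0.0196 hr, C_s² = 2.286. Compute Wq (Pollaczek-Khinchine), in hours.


ρ = λ·E[S] = 16.98·0.0196 = 0.3328
E[S²] = E[S]²(1+C_s²) = 0.0196²·(1+2.286) = 0.001262
Wq = λ·E[S²]/(2(1−ρ)) = 16.98·0.001262/(2·0.6672) = 0.01606 hr

Final: 0.01606 hr


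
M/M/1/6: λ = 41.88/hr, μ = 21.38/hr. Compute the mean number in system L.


ρ = 41.88/21.38 = 1.9588
L = ρ[1 − (K+1)ρ^K + Kρ^(K+1)] / [(1−ρ)(1−ρ^(K+1))]
Numerator: 1.9588·(1 − 7·56.492895 + 6·110.660545) = 527.932862
Denominator: (-0.9588)·(-109.660545) = 105.146921
L = 527.932862/105.146921 = 5.0209

Final: 5.0209


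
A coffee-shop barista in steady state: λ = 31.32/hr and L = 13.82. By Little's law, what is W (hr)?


W = L/λ = 13.82/31.32 = 0.4413 hr

Final: 0.4413 hr


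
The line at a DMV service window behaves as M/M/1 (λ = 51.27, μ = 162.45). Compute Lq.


ρ = 51.27/162.45 = 0.3156
Lq = ρ²/(1−ρ) = 0.09961/0.6844 = 0.1455

Final: 0.1455


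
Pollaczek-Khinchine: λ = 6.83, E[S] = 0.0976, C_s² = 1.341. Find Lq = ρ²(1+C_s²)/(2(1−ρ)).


ρ = λ·E[S] = 6.83·0.0976 = 0.6666
Lq = ρ²(1+C_s²)/(2(1−ρ)) = 0.4444·(1+1.341)/(2·0.3334)
= 0.4444·2.3410/0.6668 = 1.56012

Final: 1.56012


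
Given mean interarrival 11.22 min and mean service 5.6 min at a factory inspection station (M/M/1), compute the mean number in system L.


λ = 60/11.22 = 5.3476 /hr
μ = 60/5.6 = 10.7143 /hr
ρ = λ/μ = 5.3476/10.7143 = 0.4991
L = ρ/(1−ρ) = 0.4991/0.5009 = 0.9964

Final: 0.9964


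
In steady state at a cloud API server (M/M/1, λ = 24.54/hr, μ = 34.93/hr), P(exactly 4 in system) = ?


ρ = 24.54/34.93 = 0.7025
P_n = (1−ρ)·ρ^n = (1 − 0.7025)·0.7025^4 = 0.2975·0.243615 = 0.072464

Final: 0.072464


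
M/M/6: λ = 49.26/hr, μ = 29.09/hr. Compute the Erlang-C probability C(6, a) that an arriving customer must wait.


a = λ/μ = 1.6934; ρ = a/6 = 0.2822
P₀ = 0.183802 (from M/M/c formula)
C(c,a) = [a^c/(c!(1−ρ))]·P₀ = [23.57785/(720·0.7178)]·0.183802
= 0.04562·0.183802 = 0.008386

Final: 0.008386


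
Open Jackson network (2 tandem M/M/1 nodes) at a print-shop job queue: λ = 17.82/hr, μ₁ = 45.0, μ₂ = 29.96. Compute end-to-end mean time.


Each node sees arrival rate λ = 17.82/hr (tandem ⇒ throughput preserved).
W₁ = 1/(μ₁−λ) = 1/(45.0−17.82) = 0.03679 hr
W₂ = 1/(μ₂−λ) = 1/(29.96−17.82) = 0.08237 hr
W_total = W₁ + W₂ = 0.03679 + 0.08237 = 0.11916 hr

Final: 0.11916 hr


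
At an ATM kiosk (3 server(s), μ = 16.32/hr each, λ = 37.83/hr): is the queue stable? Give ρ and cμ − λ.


Total capacity cμ = 3·16.32 = 48.96/hr
ρ = λ/(cμ) = 37.83/48.96 = 0.7727
Stable ⇔ ρ < 1: YES
Spare capacity = cμ − λ = 48.96 − 37.83 = 11.13/hr

Final: ρ = 0.7727; stable; margin = 11.13/hr


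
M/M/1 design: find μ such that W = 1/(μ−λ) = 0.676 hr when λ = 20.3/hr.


W = 1/(μ−λ) ⇒ μ − λ = 1/W = 1/0.676 = 1.4793
μ = λ + 1/W = 20.3 + 1.4793 = 21.7793 per hr

Final: 21.7793 /hr


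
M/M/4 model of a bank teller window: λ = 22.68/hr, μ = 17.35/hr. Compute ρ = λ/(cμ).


ρ = λ/(cμ) = 22.68/(4·17.35) = 22.68/69.40 = 0.3268

Final: 0.3268


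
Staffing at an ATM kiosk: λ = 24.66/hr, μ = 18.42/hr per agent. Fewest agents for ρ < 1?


Stability requires cμ > λ ⇔ c > λ/μ.
λ/μ = 24.66/18.42 = 1.3388
Minimum integer c = ⌊1.3388⌋ + 1 = 2
Check: 2·18.42 = 36.84 > 24.66, while 1·18.42 = 18.42 ≤ 24.66

Final: 2 servers


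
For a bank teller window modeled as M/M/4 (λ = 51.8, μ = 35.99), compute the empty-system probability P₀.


a = λ/μ = 51.8/35.99 = 1.4393; ρ = a/c = 0.3598
Σ_{k=0}^{3} a^k/k! (terms k=0..3) = 1.00000 + 1.43929 + 1.03578 + 0.49693 = 3.97199
Tail: a^4/(4!(1−ρ)) = 4.29133/(24·0.6402) = 0.27931
P₀ = 1/(3.97199 + 0.27931) = 1/4.25130 = 0.235222

Final: 0.235222


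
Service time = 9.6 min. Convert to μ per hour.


μ = 1/(service time) in consistent units.
1 hour = 60 min, so μ = 60/9.6 = 6.2500 per hour

Final: 6.2500 /hr


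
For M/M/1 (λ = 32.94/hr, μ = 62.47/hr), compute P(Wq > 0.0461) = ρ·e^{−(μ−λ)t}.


ρ = 32.94/62.47 = 0.5273
P(Wq > t) = ρ·e^{−(μ−λ)t} = 0.5273·e^{−1.3613}
= 0.5273·0.256319 = 0.135155

Final: 0.135155


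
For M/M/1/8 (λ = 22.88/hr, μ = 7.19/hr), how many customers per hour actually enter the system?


ρ = 3.1822; P_K = (1−ρ)ρ^8/(1−ρ^9) = 0.685772
λ_eff = λ(1 − P_K) = 22.88·(1 − 0.685772) = 22.88·0.314228 = 7.1895 /hr

Final: 7.1895 /hr


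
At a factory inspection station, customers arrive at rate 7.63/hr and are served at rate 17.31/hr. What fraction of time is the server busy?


ρ = λ/μ = 7.63/17.31 = 0.4408

Final: 0.4408


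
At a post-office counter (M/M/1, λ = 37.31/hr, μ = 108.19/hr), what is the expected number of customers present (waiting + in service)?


ρ = λ/μ = 37.31/108.19 = 0.3449
L = ρ/(1−ρ) = 0.3449/(1 − 0.3449) = 0.3449/0.6551 = 0.5264

Final: 0.5264


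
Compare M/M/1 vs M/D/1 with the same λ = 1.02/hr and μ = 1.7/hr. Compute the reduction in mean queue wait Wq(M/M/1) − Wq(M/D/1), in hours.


ρ = 1.02/1.7 = 0.6000
Wq(M/M/1) = ρ/(μ−λ) = 0.6000/0.6800 = 0.88235 hr
Wq(M/D/1) = ρ/(2(μ−λ)) = 0.44118 hr
Savings = 0.88235 − 0.44118 = 0.44118 hr

Final: 0.44118 hr


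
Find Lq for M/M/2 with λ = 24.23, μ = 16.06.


a = λ/μ = 1.5087; ρ = a/2 = 0.7544
P₀ = 0.140018
Lq = P₀·a^c·ρ / (c!·(1−ρ)²) = 0.140018·2.27623·0.7544/(2·0.06034)
= 1.99225

Final: 1.99225


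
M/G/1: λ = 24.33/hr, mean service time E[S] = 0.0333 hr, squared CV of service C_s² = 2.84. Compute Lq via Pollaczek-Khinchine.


ρ = λ·E[S] = 24.33·0.0333 = 0.8102
Lq = ρ²(1+C_s²)/(2(1−ρ)) = 0.6564·(1+2.84)/(2·0.1898)
= 0.6564·3.8400/0.3796 = 6.63976

Final: 6.63976


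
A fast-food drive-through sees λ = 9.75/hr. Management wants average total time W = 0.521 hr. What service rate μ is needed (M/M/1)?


W = 1/(μ−λ) ⇒ μ − λ = 1/W = 1/0.521 = 1.9194
μ = λ + 1/W = 9.75 + 1.9194 = 11.6694 per hr

Final: 11.6694 /hr


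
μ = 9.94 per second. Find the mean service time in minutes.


Mean service time = 1/μ = 1/9.94 second = 0.10060 second
In minutes: 0.10060 × 0.0166667 = 0.001677 min

Final: 0.001677 min


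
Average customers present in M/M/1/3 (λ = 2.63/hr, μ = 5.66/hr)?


ρ = 2.63/5.66 = 0.4647
L = ρ[1 − (K+1)ρ^K + Kρ^(K+1)] / [(1−ρ)(1−ρ^(K+1))]
Numerator: 0.4647·(1 − 4·0.100327 + 3·0.046618) = 0.343176
Denominator: (0.5353)·(0.953382) = 0.510379
L = 0.343176/0.510379 = 0.6724

Final: 0.6724


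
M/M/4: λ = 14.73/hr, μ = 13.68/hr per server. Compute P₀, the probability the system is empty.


a = λ/μ = 14.73/13.68 = 1.0768; ρ = a/c = 0.2692
Σ_{k=0}^{3} a^k/k! (terms k=0..3) = 1.00000 + 1.07675 + 0.57970 + 0.20806 = 2.86452
Tail: a^4/(4!(1−ρ)) = 1.34421/(24·0.7308) = 0.07664
P₀ = 1/(2.86452 + 0.07664) = 1/2.94116 = 0.340002

Final: 0.340002


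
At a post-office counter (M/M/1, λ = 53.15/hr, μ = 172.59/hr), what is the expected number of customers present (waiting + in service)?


ρ = λ/μ = 53.15/172.59 = 0.3080
L = ρ/(1−ρ) = 0.3080/(1 − 0.3080) = 0.3080/0.6920 = 0.4450

Final: 0.4450


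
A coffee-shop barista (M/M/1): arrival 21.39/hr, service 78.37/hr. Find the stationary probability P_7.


ρ = 21.39/78.37 = 0.2729
P_n = (1−ρ)·ρ^n = (1 − 0.2729)·0.2729^7 = 0.7271·0.0001128 = 0.00008203

Final: 0.00008203


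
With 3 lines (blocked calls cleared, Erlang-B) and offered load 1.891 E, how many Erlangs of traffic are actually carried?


B(3,1.891) = 0.194111 (Erlang-B)
Carried load = a(1 − B) = 1.891·(1 − 0.194111) = 1.891·0.805889 = 1.5239 E

Final: 1.5239 Erlangs


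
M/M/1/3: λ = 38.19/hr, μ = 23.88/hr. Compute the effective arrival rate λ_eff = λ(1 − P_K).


ρ = 1.5992; P_K = (1−ρ)ρ^3/(1−ρ^4) = 0.442326
λ_eff = λ(1 − P_K) = 38.19·(1 − 0.442326) = 38.19·0.557674 = 21.2976 /hr

Final: 21.2976 /hr


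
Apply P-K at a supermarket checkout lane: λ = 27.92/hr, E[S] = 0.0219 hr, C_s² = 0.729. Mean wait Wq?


ρ = λ·E[S] = 27.92·0.0219 = 0.6114
E[S²] = E[S]²(1+C_s²) = 0.0219²·(1+0.729) = 0.0008292
Wq = λ·E[S²]/(2(1−ρ)) = 27.92·0.0008292/(2·0.3886) = 0.02979 hr

Final: 0.02979 hr


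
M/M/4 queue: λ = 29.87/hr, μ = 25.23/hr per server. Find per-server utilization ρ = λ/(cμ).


ρ = λ/(cμ) = 29.87/(4·25.23) = 29.87/100.92 = 0.2960

Final: 0.2960


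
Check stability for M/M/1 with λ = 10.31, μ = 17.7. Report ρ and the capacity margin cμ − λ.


Total capacity cμ = 1·17.7 = 17.70/hr
ρ = λ/(cμ) = 10.31/17.70 = 0.5825
Stable ⇔ ρ < 1: YES
Spare capacity = cμ − λ = 17.70 − 10.31 = 7.39/hr

Final: ρ = 0.5825; stable; margin = 7.39/hr


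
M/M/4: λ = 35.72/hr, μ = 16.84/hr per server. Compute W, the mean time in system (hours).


a = 2.1211; ρ = 0.5303; P₀ = 0.114194
Lq = P₀·a^c·ρ/(c!(1−ρ)²) = 0.23150
Wq = Lq/λ = 0.23150/35.72 = 0.006481 hr
W = Wq + 1/μ = 0.006481 + 0.05938 = 0.06586 hr

Final: 0.06586 hr


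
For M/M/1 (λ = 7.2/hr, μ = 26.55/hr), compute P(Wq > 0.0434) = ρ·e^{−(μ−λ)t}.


ρ = 7.2/26.55 = 0.2712
P(Wq > t) = ρ·e^{−(μ−λ)t} = 0.2712·e^{−0.8398}
= 0.2712·0.431801 = 0.117099

Final: 0.117099


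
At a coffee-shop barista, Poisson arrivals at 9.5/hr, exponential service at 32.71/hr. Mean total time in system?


W = 1/(μ−λ) = 1/(32.71 − 9.5) = 1/23.21 = 0.04308 hr

Final: 0.04308 hr


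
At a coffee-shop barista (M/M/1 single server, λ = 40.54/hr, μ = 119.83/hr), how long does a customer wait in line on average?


ρ = 40.54/119.83 = 0.3383
Wq = ρ/(μ−λ) = 0.3383/(119.83 − 40.54) = 0.3383/79.29 = 0.004267 hr

Final: 0.004267 hr


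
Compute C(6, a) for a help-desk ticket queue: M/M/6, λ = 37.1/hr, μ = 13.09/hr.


a = λ/μ = 2.8342; ρ = a/6 = 0.4724
P₀ = 0.058065 (from M/M/c formula)
C(c,a) = [a^c/(c!(1−ρ))]·P₀ = [518.32908/(720·0.5276)]·0.058065
= 1.36441·0.058065 = 0.079224

Final: 0.079224


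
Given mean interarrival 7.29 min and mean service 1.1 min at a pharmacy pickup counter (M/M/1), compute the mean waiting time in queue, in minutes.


λ = 60/7.29 = 8.2305 /hr
μ = 60/1.1 = 54.5455 /hr
ρ = λ/μ = 8.2305/54.5455 = 0.1509
Wq = ρ/(μ−λ) = 0.1509/(54.5455−8.2305) = 0.003258 hr
In minutes: 0.003258·60 = 0.1955 min

Final: 0.1955 min


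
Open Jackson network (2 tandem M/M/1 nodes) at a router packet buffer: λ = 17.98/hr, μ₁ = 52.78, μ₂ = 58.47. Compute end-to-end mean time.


Each node sees arrival rate λ = 17.98/hr (tandem ⇒ throughput preserved).
W₁ = 1/(μ₁−λ) = 1/(52.78−17.98) = 0.02874 hr
W₂ = 1/(μ₂−λ) = 1/(58.47−17.98) = 0.02470 hr
W_total = W₁ + W₂ = 0.02874 + 0.02470 = 0.05343 hr

Final: 0.05343 hr


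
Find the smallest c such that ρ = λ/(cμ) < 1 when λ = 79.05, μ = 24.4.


Stability requires cμ > λ ⇔ c > λ/μ.
λ/μ = 79.05/24.4 = 3.2398
Minimum integer c = ⌊3.2398⌋ + 1 = 4
Check: 4·24.4 = 97.60 > 79.05, while 3·24.4 = 73.20 ≤ 79.05

Final: 4 servers


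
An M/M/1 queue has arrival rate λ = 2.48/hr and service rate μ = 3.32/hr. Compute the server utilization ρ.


ρ = λ/μ = 2.48/3.32 = 0.7470

Final: 0.7470


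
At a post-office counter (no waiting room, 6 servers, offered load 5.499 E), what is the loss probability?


B(c,a) = (a^c/c!) / Σ_{k=0}^{c} a^k/k!
a^6/6! = 38.403413
Σ terms (k=0..6): 1.00000 + 5.49900 + 15.11950 + 27.71404 + 38.09988 + 41.90225 + 38.40341 = 167.738091
B = 38.403413/167.738091 = 0.228949

Final: 0.228949


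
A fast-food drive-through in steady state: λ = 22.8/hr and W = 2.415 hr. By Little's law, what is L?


L = λW = 22.8·2.415 = 55.0620

Final: 55.0620


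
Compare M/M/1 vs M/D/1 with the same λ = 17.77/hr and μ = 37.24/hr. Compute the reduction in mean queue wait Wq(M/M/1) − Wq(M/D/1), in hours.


ρ = 17.77/37.24 = 0.4772
Wq(M/M/1) = ρ/(μ−λ) = 0.4772/19.47 = 0.02451 hr
Wq(M/D/1) = ρ/(2(μ−λ)) = 0.01225 hr
Savings = 0.02451 − 0.01225 = 0.01225 hr

Final: 0.01225 hr


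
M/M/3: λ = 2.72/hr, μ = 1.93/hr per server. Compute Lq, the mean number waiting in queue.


a = λ/μ = 1.4093; ρ = a/3 = 0.4698
P₀ = 0.233519
Lq = P₀·a^c·ρ / (c!·(1−ρ)²) = 0.233519·2.79921·0.4698/(6·0.28114)
= 0.18204

Final: 0.18204


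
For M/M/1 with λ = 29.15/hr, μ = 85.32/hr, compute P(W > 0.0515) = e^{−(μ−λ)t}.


W ~ Exponential(μ−λ) for M/M/1.
μ − λ = 85.32 − 29.15 = 56.1700
P(W > t) = e^{−(μ−λ)t} = e^{−2.8928} = 0.055423

Final: 0.055423


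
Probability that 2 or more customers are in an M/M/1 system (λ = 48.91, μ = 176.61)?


ρ = 48.91/176.61 = 0.2769
P(N ≥ n) = ρ^n = 0.2769^2 = 0.076695

Final: 0.076695


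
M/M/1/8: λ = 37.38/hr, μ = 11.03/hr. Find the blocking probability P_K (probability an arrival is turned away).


ρ = λ/μ = 37.38/11.03 = 3.3889
P_K = (1−ρ)ρ^K/(1−ρ^(K+1)) = (-2.3889·17398.438679)/(1 − 58962.251843)
= -41563.813164/-58961.251843 = 0.704934

Final: 0.704934


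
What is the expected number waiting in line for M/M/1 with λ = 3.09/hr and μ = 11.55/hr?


ρ = 3.09/11.55 = 0.2675
Lq = ρ²/(1−ρ) = 0.07157/0.7325 = 0.09772

Final: 0.09772


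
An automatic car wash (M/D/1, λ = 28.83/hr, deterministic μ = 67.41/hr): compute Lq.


ρ = 28.83/67.41 = 0.4277
M/D/1: Lq = ρ²/(2(1−ρ)) = 0.1829/(2·0.5723) = 0.15980

Final: 0.15980


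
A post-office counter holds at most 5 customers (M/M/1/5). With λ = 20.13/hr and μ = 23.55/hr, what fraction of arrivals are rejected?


ρ = λ/μ = 20.13/23.55 = 0.8548
P_K = (1−ρ)ρ^K/(1−ρ^(K+1)) = (0.1452·0.456315)/(1 − 0.390047)
= 0.066267/0.609953 = 0.108643

Final: 0.108643


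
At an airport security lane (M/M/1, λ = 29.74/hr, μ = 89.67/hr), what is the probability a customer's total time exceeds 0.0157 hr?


W ~ Exponential(μ−λ) for M/M/1.
μ − λ = 89.67 − 29.74 = 59.9300
P(W > t) = e^{−(μ−λ)t} = e^{−0.9409} = 0.390276

Final: 0.390276


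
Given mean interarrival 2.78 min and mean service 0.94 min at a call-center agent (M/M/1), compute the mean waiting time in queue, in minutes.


λ = 60/2.78 = 21.5827 /hr
μ = 60/0.94 = 63.8298 /hr
ρ = λ/μ = 21.5827/63.8298 = 0.3381
Wq = ρ/(μ−λ) = 0.3381/(63.8298−21.5827) = 0.008004 hr
In minutes: 0.008004·60 = 0.4802 min

Final: 0.4802 min


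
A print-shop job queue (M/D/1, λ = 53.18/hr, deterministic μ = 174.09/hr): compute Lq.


ρ = 53.18/174.09 = 0.3055
M/D/1: Lq = ρ²/(2(1−ρ)) = 0.09331/(2·0.6945) = 0.06718

Final: 0.06718


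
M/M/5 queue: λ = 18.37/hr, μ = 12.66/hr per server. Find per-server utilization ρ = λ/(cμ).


ρ = λ/(cμ) = 18.37/(5·12.66) = 18.37/63.30 = 0.2902

Final: 0.2902


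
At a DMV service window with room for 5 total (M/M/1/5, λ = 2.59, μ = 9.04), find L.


ρ = 2.59/9.04 = 0.2865
L = ρ[1 − (K+1)ρ^K + Kρ^(K+1)] / [(1−ρ)(1−ρ^(K+1))]
Numerator: 0.2865·(1 − 6·0.001930 + 5·0.0005531) = 0.283978
Denominator: (0.7135)·(0.999447) = 0.713101
L = 0.283978/0.713101 = 0.3982

Final: 0.3982


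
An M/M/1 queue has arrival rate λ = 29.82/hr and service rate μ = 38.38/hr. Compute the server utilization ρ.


ρ = λ/μ = 29.82/38.38 = 0.7770

Final: 0.7770


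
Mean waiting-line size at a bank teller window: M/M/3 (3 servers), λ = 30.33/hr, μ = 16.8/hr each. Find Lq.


a = λ/μ = 1.8054; ρ = a/3 = 0.6018
P₀ = 0.144974
Lq = P₀·a^c·ρ / (c!·(1−ρ)²) = 0.144974·5.88423·0.6018/(6·0.15857)
= 0.53956

Final: 0.53956


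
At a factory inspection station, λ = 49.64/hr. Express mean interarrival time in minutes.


Mean interarrival time = 1/λ = 1/49.64 hour = 0.02015 hour
In minutes: 0.02015 × 60 = 1.2087 min

Final: 1.2087 min


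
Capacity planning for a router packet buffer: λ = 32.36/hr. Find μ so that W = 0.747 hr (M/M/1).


W = 1/(μ−λ) ⇒ μ − λ = 1/W = 1/0.747 = 1.3387
μ = λ + 1/W = 32.36 + 1.3387 = 33.6987 per hr

Final: 33.6987 /hr


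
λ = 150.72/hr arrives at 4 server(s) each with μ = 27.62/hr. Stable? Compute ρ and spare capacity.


Total capacity cμ = 4·27.62 = 110.48/hr
ρ = λ/(cμ) = 150.72/110.48 = 1.3642
Stable ⇔ ρ < 1: NO
Spare capacity = cμ − λ = 110.48 − 150.72 = -40.24/hr

Final: ρ = 1.3642; unstable; margin = -40.24/hr


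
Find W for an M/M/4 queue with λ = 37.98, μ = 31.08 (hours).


a = 1.2220; ρ = 0.3055; P₀ = 0.293549
Lq = P₀·a^c·ρ/(c!(1−ρ)²) = 0.01728
Wq = Lq/λ = 0.01728/37.98 = 0.0004549 hr
W = Wq + 1/μ = 0.0004549 + 0.03218 = 0.03263 hr

Final: 0.03263 hr


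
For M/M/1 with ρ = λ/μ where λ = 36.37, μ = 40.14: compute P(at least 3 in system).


ρ = 36.37/40.14 = 0.9061
P(N ≥ n) = ρ^n = 0.9061^3 = 0.743871

Final: 0.743871


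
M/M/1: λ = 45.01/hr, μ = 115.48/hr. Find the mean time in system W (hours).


W = 1/(μ−λ) = 1/(115.48 − 45.01) = 1/70.47 = 0.01419 hr

Final: 0.01419 hr


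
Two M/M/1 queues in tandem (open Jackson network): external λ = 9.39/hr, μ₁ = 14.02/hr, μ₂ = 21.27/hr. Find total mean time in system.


Each node sees arrival rate λ = 9.39/hr (tandem ⇒ throughput preserved).
W₁ = 1/(μ₁−λ) = 1/(14.02−9.39) = 0.21598 hr
W₂ = 1/(μ₂−λ) = 1/(21.27−9.39) = 0.08418 hr
W_total = W₁ + W₂ = 0.21598 + 0.08418 = 0.30016 hr

Final: 0.30016 hr


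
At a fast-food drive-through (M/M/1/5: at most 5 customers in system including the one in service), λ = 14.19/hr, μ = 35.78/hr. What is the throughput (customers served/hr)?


ρ = 0.3966; P_K = (1−ρ)ρ^5/(1−ρ^6) = 0.005943
λ_eff = λ(1 − P_K) = 14.19·(1 − 0.005943) = 14.19·0.994057 = 14.1057 /hr

Final: 14.1057 /hr


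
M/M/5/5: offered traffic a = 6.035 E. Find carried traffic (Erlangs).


B(5,6.035) = 0.362837 (Erlang-B)
Carried load = a(1 − B) = 6.035·(1 − 0.362837) = 6.035·0.637163 = 3.8453 E

Final: 3.8453 Erlangs


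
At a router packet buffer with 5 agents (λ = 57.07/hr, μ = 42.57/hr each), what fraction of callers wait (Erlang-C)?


a = λ/μ = 1.3406; ρ = a/5 = 0.2681
P₀ = 0.261458 (from M/M/c formula)
C(c,a) = [a^c/(c!(1−ρ))]·P₀ = [4.33033/(120·0.7319)]·0.261458
= 0.04931·0.261458 = 0.012892

Final: 0.012892
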